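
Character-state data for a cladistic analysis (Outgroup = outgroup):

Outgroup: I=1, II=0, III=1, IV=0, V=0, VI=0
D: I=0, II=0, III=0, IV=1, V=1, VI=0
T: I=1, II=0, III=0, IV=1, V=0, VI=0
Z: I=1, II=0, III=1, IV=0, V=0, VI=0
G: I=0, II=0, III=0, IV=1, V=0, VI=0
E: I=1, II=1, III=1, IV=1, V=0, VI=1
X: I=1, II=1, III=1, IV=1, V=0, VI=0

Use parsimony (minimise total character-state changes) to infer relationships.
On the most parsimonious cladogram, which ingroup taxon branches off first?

Character polarity is set by the outgroup: the derived state is whichever differs from the outgroup's state, so for I, III the derived state is '0', and for the remaining characters it is '1'.
I: derived state '0' in D and G only — synapomorphy for {D, G}.
II: derived state '1' in E and X only — synapomorphy for {E, X}.
III (derived state '0') is shared by D, G, and T — a synapomorphy uniting that clade.
IV (derived state '1') is shared by D, E, G, T, and X — a synapomorphy uniting that clade.
V (derived state '1') is unique to D (autapomorphy; uninformative for grouping).
VI: derived state '1' in E only — an autapomorphy, so it tells us nothing about relationships among taxa.
Most parsimonious ingroup topology: ((((D,G),T),(E,X)),Z).
Z is sister to the clade containing all other ingroup taxa, so it is the earliest-diverging (most basal) ingroup lineage.

Z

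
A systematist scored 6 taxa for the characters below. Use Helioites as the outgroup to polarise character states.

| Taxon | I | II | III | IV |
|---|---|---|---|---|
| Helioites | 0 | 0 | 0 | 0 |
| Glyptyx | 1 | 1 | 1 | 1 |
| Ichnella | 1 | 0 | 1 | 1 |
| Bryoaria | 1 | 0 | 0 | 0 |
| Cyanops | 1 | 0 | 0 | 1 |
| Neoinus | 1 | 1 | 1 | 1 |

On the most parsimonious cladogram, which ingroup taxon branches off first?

Bryoaria

The outgroup has state '0' for every character, so '1' is the derived state throughout.
I (derived state '1') is shared by all ingroup taxa — unites the whole ingroup.
Only Glyptyx and Neoinus show the derived state '1' for II, supporting them as a clade.
Only Glyptyx, Ichnella, and Neoinus show the derived state '1' for III, supporting them as a clade.
IV (derived state '1') is shared by Cyanops, Glyptyx, Ichnella, and Neoinus — a synapomorphy uniting that clade.
Most parsimonious ingroup topology: ((((Glyptyx,Neoinus),Ichnella),Cyanops),Bryoaria).
Bryoaria is sister to the clade containing all other ingroup taxa, so it is the earliest-diverging (most basal) ingroup lineage.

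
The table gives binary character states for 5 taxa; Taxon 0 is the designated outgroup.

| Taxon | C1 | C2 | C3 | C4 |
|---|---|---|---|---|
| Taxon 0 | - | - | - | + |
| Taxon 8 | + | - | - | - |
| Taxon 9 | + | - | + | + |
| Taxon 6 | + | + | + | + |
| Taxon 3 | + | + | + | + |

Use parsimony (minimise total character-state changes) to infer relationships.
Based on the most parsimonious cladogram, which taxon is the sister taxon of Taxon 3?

Character polarity is set by the outgroup: the derived state is whichever differs from the outgroup's state, so for C4 the derived state is '-', and for the remaining characters it is '+'.
All ingroup taxa share the derived state '+' for C1; it defines the ingroup but does not resolve relationships within it.
C2 (derived state '+') is shared by Taxon 3 and Taxon 6 — a synapomorphy uniting that clade.
C3 (derived state '+') is shared by Taxon 3, Taxon 6, and Taxon 9 — a synapomorphy uniting that clade.
C4 (derived state '-') is unique to Taxon 8 (autapomorphy; uninformative for grouping).
Most parsimonious ingroup topology: (Taxon 8,(Taxon 9,(Taxon 6,Taxon 3))).
Taxon 3 and Taxon 6 form a cherry on this tree, so they are sister taxa.

Taxon 6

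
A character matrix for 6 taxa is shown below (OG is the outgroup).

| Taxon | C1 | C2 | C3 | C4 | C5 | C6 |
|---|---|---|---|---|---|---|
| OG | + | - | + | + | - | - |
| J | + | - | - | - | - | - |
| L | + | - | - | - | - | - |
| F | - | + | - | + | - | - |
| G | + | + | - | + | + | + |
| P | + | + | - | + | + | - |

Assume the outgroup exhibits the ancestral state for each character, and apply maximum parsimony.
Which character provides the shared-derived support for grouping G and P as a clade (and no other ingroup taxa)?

C5

Character polarity is set by the outgroup: the derived state is whichever differs from the outgroup's state, so for C1, C3, C4 the derived state is '-', and for the remaining characters it is '+'.
C1 (derived state '-') is unique to F (autapomorphy; uninformative for grouping).
C2 (derived state '+') is shared by F, G, and P — a synapomorphy uniting that clade.
All ingroup taxa share the derived state '-' for C3; it defines the ingroup but does not resolve relationships within it.
C4: derived state '-' in J and L only — synapomorphy for {J, L}.
C5 (derived state '+') is shared by G and P — a synapomorphy uniting that clade.
C6 (derived state '+') is unique to G (autapomorphy; uninformative for grouping).
Most parsimonious ingroup topology: ((J,L),(F,(G,P))).
The clade {G, P} is supported by C5: its derived state '+' occurs in exactly those taxa and in no other taxon (including the outgroup).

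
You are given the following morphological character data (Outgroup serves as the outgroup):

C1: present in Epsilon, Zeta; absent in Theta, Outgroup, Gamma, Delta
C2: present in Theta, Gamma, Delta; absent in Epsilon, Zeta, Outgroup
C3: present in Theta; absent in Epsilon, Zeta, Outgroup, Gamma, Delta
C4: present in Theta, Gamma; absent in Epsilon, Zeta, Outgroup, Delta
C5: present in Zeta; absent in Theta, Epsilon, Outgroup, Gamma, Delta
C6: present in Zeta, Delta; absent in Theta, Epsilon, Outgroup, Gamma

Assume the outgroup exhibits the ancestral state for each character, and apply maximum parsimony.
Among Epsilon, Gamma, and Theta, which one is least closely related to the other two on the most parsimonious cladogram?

Epsilon

The outgroup has state 'absent' for every character, so 'present' is the derived state throughout.
Only Epsilon and Zeta show the derived state 'present' for C1, supporting them as a clade.
C2 (derived state 'present') is shared by Delta, Gamma, and Theta — a synapomorphy uniting that clade.
C3 (derived state 'present') is unique to Theta (autapomorphy; uninformative for grouping).
C4 (derived state 'present') is shared by Gamma and Theta — a synapomorphy uniting that clade.
C5 (derived state 'present') is unique to Zeta (autapomorphy; uninformative for grouping).
C6 groups Delta and Zeta, which is incompatible with the clades supported by the remaining characters; treating it as convergent (homoplasy) costs fewer steps than any alternative tree.
Most parsimonious ingroup topology: ((Epsilon,Zeta),(Delta,(Theta,Gamma))).
Theta and Gamma share a more recent common ancestor with each other than either does with Epsilon, so Epsilon is the least closely related of the three.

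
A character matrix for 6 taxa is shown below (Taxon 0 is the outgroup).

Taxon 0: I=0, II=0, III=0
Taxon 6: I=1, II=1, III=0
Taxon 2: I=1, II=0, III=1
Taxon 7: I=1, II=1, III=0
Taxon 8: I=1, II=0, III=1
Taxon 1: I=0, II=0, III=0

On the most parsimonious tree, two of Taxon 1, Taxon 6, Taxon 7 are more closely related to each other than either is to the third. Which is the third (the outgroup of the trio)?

Taxon 1

The outgroup has state '0' for every character, so '1' is the derived state throughout.
I: derived state '1' in Taxon 2, Taxon 6, Taxon 7, and Taxon 8 only — synapomorphy for {Taxon 2, Taxon 6, Taxon 7, Taxon 8}.
II (derived state '1') is shared by Taxon 6 and Taxon 7 — a synapomorphy uniting that clade.
III (derived state '1') is shared by Taxon 2 and Taxon 8 — a synapomorphy uniting that clade.
Most parsimonious ingroup topology: (((Taxon 6,Taxon 7),(Taxon 2,Taxon 8)),Taxon 1).
Taxon 7 and Taxon 6 share a more recent common ancestor with each other than either does with Taxon 1, so Taxon 1 is the least closely related of the three.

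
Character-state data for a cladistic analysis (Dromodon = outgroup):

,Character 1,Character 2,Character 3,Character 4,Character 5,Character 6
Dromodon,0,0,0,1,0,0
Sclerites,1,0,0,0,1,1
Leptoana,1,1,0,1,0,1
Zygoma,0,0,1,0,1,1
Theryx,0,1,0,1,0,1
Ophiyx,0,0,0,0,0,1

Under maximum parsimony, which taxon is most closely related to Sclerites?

Zygoma

Character polarity is set by the outgroup: the derived state is whichever differs from the outgroup's state, so for Character 4 the derived state is '0', and for the remaining characters it is '1'.
Character 1 groups Leptoana and Sclerites, which is incompatible with the clades supported by the remaining characters; treating it as convergent (homoplasy) costs fewer steps than any alternative tree.
Only Leptoana and Theryx show the derived state '1' for Character 2, supporting them as a clade.
Character 3 (derived state '1') is unique to Zygoma (autapomorphy; uninformative for grouping).
Only Ophiyx, Sclerites, and Zygoma show the derived state '0' for Character 4, supporting them as a clade.
Only Sclerites and Zygoma show the derived state '1' for Character 5, supporting them as a clade.
Character 6 (derived state '1') is shared by all ingroup taxa — unites the whole ingroup.
Most parsimonious ingroup topology: (((Sclerites,Zygoma),Ophiyx),(Leptoana,Theryx)).
Sclerites and Zygoma form a cherry on this tree, so they are sister taxa.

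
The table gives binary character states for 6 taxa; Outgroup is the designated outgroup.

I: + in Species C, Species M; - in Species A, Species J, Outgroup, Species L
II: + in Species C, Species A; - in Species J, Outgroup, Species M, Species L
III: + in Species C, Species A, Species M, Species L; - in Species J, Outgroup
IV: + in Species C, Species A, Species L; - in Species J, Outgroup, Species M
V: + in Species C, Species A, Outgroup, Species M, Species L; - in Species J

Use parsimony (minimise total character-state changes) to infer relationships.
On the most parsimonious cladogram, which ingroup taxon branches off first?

Character polarity is set by the outgroup: the derived state is whichever differs from the outgroup's state, so for V the derived state is '-', and for the remaining characters it is '+'.
I groups Species C and Species M, which is incompatible with the clades supported by the remaining characters; treating it as convergent (homoplasy) costs fewer steps than any alternative tree.
Only Species A and Species C show the derived state '+' for II, supporting them as a clade.
III (derived state '+') is shared by Species A, Species C, Species L, and Species M — a synapomorphy uniting that clade.
IV (derived state '+') is shared by Species A, Species C, and Species L — a synapomorphy uniting that clade.
V: derived state '-' in Species J only — an autapomorphy, so it tells us nothing about relationships among taxa.
Most parsimonious ingroup topology: (Species J,(Species M,((Species C,Species A),Species L))).
Species J is sister to the clade containing all other ingroup taxa, so it is the earliest-diverging (most basal) ingroup lineage.

Species J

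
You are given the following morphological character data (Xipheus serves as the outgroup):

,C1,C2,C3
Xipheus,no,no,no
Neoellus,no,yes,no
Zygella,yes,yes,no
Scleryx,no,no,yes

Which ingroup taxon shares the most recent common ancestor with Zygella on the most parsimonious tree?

Neoellus

The outgroup has state 'no' for every character, so 'yes' is the derived state throughout.
C1: derived state 'yes' in Zygella only — an autapomorphy, so it tells us nothing about relationships among taxa.
Only Neoellus and Zygella show the derived state 'yes' for C2, supporting them as a clade.
C3 (derived state 'yes') is unique to Scleryx (autapomorphy; uninformative for grouping).
Most parsimonious ingroup topology: ((Neoellus,Zygella),Scleryx).
Zygella and Neoellus form a cherry on this tree, so they are sister taxa.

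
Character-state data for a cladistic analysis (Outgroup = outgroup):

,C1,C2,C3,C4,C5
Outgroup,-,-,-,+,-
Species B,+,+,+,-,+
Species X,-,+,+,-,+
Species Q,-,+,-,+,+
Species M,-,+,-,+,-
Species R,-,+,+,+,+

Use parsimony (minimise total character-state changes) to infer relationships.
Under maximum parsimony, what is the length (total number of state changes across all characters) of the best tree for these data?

5

Character polarity is set by the outgroup: the derived state is whichever differs from the outgroup's state, so for C4 the derived state is '-', and for the remaining characters it is '+'.
C1 (derived state '+') is unique to Species B (autapomorphy; uninformative for grouping).
C2 (derived state '+') is shared by all ingroup taxa — unites the whole ingroup.
C3 (derived state '+') is shared by Species B, Species R, and Species X — a synapomorphy uniting that clade.
Only Species B and Species X show the derived state '-' for C4, supporting them as a clade.
Only Species B, Species Q, Species R, and Species X show the derived state '+' for C5, supporting them as a clade.
Most parsimonious ingroup topology: ((((Species B,Species X),Species R),Species Q),Species M).
Changes per character on this tree: C1: 1; C2: 1; C3: 1; C4: 1; C5: 1.
Total = 5.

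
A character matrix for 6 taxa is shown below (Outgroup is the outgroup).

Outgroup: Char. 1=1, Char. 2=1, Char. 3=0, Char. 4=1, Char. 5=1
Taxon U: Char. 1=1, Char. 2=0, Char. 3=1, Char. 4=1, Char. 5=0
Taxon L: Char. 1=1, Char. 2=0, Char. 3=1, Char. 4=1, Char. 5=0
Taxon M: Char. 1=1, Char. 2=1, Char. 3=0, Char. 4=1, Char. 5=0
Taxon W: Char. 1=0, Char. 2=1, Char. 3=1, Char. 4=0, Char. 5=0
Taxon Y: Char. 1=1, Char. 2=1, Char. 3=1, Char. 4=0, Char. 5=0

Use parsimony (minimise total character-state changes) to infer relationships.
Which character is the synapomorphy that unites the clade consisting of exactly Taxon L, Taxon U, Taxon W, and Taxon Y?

Char. 3

Character polarity is set by the outgroup: the derived state is whichever differs from the outgroup's state, so for Char. 1, Char. 2, Char. 4, Char. 5 the derived state is '0', and for the remaining characters it is '1'.
Char. 1: derived state '0' in Taxon W only — an autapomorphy, so it tells us nothing about relationships among taxa.
Only Taxon L and Taxon U show the derived state '0' for Char. 2, supporting them as a clade.
Char. 3: derived state '1' in Taxon L, Taxon U, Taxon W, and Taxon Y only — synapomorphy for {Taxon L, Taxon U, Taxon W, Taxon Y}.
Char. 4 (derived state '0') is shared by Taxon W and Taxon Y — a synapomorphy uniting that clade.
All ingroup taxa share the derived state '0' for Char. 5; it defines the ingroup but does not resolve relationships within it.
Most parsimonious ingroup topology: (((Taxon U,Taxon L),(Taxon W,Taxon Y)),Taxon M).
The clade {Taxon L, Taxon U, Taxon W, Taxon Y} is supported by Char. 3: its derived state '1' occurs in exactly those taxa and in no other taxon (including the outgroup).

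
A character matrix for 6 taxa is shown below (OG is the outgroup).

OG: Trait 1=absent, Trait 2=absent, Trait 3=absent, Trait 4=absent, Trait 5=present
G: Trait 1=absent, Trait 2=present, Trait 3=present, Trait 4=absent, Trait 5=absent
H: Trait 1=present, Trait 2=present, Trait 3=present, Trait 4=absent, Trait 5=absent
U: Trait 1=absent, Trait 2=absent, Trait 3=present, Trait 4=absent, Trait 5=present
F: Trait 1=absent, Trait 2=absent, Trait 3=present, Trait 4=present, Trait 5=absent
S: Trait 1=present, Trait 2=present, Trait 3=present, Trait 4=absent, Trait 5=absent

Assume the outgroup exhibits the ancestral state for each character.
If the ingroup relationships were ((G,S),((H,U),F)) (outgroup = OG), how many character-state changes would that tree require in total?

8

Map each character onto ((G,S),((H,U),F)) (rooted by OG) and count the minimum state changes it requires (Fitch parsimony):
Trait 1: 2; Trait 2: 2; Trait 3: 1; Trait 4: 1; Trait 5: 2.
Total tree length = 8.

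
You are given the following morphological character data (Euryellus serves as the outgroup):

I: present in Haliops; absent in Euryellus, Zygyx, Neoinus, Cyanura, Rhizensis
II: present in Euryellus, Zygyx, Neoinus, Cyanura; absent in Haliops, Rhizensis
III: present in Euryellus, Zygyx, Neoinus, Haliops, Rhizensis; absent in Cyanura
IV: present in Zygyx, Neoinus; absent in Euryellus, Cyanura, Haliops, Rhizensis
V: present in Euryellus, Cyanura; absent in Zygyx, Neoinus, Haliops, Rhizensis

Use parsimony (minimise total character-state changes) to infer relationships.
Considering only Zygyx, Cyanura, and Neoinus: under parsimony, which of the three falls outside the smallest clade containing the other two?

Cyanura

Character polarity is set by the outgroup: the derived state is whichever differs from the outgroup's state, so for II, III, V the derived state is 'absent', and for the remaining characters it is 'present'.
I: derived state 'present' in Haliops only — an autapomorphy, so it tells us nothing about relationships among taxa.
II (derived state 'absent') is shared by Haliops and Rhizensis — a synapomorphy uniting that clade.
III: derived state 'absent' in Cyanura only — an autapomorphy, so it tells us nothing about relationships among taxa.
IV (derived state 'present') is shared by Neoinus and Zygyx — a synapomorphy uniting that clade.
V (derived state 'absent') is shared by Haliops, Neoinus, Rhizensis, and Zygyx — a synapomorphy uniting that clade.
Most parsimonious ingroup topology: (((Zygyx,Neoinus),(Haliops,Rhizensis)),Cyanura).
Zygyx and Neoinus share a more recent common ancestor with each other than either does with Cyanura, so Cyanura is the least closely related of the three.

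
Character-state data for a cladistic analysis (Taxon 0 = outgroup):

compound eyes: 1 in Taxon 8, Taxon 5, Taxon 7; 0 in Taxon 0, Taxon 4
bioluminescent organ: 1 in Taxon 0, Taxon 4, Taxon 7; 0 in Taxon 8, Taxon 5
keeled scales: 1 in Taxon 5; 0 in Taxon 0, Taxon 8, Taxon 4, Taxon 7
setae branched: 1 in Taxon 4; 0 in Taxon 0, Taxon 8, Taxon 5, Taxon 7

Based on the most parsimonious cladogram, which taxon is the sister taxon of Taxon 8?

Character polarity is set by the outgroup: the derived state is whichever differs from the outgroup's state, so for bioluminescent organ the derived state is '0', and for the remaining characters it is '1'.
compound eyes: derived state '1' in Taxon 5, Taxon 7, and Taxon 8 only — synapomorphy for {Taxon 5, Taxon 7, Taxon 8}.
Only Taxon 5 and Taxon 8 show the derived state '0' for bioluminescent organ, supporting them as a clade.
keeled scales (derived state '1') is unique to Taxon 5 (autapomorphy; uninformative for grouping).
setae branched: derived state '1' in Taxon 4 only — an autapomorphy, so it tells us nothing about relationships among taxa.
Most parsimonious ingroup topology: (((Taxon 8,Taxon 5),Taxon 7),Taxon 4).
Taxon 8 and Taxon 5 form a cherry on this tree, so they are sister taxa.

Taxon 5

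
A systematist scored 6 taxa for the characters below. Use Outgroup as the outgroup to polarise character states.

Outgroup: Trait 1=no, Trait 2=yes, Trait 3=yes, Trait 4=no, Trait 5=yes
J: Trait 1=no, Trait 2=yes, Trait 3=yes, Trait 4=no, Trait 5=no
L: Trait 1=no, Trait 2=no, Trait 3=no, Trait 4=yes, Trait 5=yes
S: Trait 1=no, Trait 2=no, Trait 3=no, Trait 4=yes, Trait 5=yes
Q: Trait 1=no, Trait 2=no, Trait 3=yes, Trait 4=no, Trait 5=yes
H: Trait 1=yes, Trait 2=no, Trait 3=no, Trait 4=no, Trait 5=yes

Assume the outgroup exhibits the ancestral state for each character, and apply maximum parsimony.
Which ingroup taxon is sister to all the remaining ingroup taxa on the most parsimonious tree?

J

Character polarity is set by the outgroup: the derived state is whichever differs from the outgroup's state, so for Trait 2, Trait 3, Trait 5 the derived state is 'no', and for the remaining characters it is 'yes'.
Trait 1 (derived state 'yes') is unique to H (autapomorphy; uninformative for grouping).
Trait 2: derived state 'no' in H, L, Q, and S only — synapomorphy for {H, L, Q, S}.
Trait 3 (derived state 'no') is shared by H, L, and S — a synapomorphy uniting that clade.
Trait 4: derived state 'yes' in L and S only — synapomorphy for {L, S}.
Trait 5: derived state 'no' in J only — an autapomorphy, so it tells us nothing about relationships among taxa.
Most parsimonious ingroup topology: (J,(((L,S),H),Q)).
J is sister to the clade containing all other ingroup taxa, so it is the earliest-diverging (most basal) ingroup lineage.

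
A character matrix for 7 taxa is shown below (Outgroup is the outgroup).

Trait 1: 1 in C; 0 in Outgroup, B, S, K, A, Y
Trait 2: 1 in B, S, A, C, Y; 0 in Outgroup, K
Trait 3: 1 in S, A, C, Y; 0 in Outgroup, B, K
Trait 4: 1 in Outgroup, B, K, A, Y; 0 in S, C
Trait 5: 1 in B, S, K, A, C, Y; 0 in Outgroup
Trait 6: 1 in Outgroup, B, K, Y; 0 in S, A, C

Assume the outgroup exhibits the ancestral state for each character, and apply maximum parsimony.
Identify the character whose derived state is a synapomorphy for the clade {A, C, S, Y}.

Character polarity is set by the outgroup: the derived state is whichever differs from the outgroup's state, so for Trait 4, Trait 6 the derived state is '0', and for the remaining characters it is '1'.
Trait 1 (derived state '1') is unique to C (autapomorphy; uninformative for grouping).
Trait 2: derived state '1' in A, B, C, S, and Y only — synapomorphy for {A, B, C, S, Y}.
Trait 3: derived state '1' in A, C, S, and Y only — synapomorphy for {A, C, S, Y}.
Trait 4: derived state '0' in C and S only — synapomorphy for {C, S}.
Trait 5 (derived state '1') is shared by all ingroup taxa — unites the whole ingroup.
Trait 6 (derived state '0') is shared by A, C, and S — a synapomorphy uniting that clade.
Most parsimonious ingroup topology: ((B,(((S,C),A),Y)),K).
The clade {A, C, S, Y} is supported by Trait 3: its derived state '1' occurs in exactly those taxa and in no other taxon (including the outgroup).

Trait 3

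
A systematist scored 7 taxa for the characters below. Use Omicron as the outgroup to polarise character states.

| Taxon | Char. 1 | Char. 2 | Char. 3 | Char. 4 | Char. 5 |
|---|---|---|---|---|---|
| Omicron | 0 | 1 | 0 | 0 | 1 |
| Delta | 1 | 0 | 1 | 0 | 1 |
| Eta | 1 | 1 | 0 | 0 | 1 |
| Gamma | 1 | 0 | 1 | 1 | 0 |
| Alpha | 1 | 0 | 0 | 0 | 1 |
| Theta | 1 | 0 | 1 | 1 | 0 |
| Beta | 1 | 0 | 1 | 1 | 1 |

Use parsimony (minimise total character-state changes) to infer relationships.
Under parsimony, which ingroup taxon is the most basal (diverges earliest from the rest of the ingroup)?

Eta

Character polarity is set by the outgroup: the derived state is whichever differs from the outgroup's state, so for Char. 2, Char. 5 the derived state is '0', and for the remaining characters it is '1'.
All ingroup taxa share the derived state '1' for Char. 1; it defines the ingroup but does not resolve relationships within it.
Char. 2 (derived state '0') is shared by Alpha, Beta, Delta, Gamma, and Theta — a synapomorphy uniting that clade.
Only Beta, Delta, Gamma, and Theta show the derived state '1' for Char. 3, supporting them as a clade.
Char. 4 (derived state '1') is shared by Beta, Gamma, and Theta — a synapomorphy uniting that clade.
Char. 5 (derived state '0') is shared by Gamma and Theta — a synapomorphy uniting that clade.
Most parsimonious ingroup topology: (((Delta,((Gamma,Theta),Beta)),Alpha),Eta).
Eta is sister to the clade containing all other ingroup taxa, so it is the earliest-diverging (most basal) ingroup lineage.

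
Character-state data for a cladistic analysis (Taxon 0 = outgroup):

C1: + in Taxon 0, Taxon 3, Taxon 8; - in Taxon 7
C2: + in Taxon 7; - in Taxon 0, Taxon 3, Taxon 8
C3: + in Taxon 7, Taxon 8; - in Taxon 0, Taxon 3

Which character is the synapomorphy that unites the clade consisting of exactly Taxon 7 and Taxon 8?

Character polarity is set by the outgroup: the derived state is whichever differs from the outgroup's state, so for C1 the derived state is '-', and for the remaining characters it is '+'.
C1 (derived state '-') is unique to Taxon 7 (autapomorphy; uninformative for grouping).
C2 (derived state '+') is unique to Taxon 7 (autapomorphy; uninformative for grouping).
C3 (derived state '+') is shared by Taxon 7 and Taxon 8 — a synapomorphy uniting that clade.
Most parsimonious ingroup topology: ((Taxon 7,Taxon 8),Taxon 3).
The clade {Taxon 7, Taxon 8} is supported by C3: its derived state '+' occurs in exactly those taxa and in no other taxon (including the outgroup).

C3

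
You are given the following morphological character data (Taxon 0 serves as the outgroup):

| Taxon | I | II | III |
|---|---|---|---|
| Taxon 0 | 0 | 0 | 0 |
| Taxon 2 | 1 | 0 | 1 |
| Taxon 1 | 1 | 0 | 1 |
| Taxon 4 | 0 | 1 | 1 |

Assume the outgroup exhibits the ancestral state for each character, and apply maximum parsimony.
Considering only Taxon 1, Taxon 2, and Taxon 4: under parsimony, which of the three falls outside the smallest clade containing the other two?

The outgroup has state '0' for every character, so '1' is the derived state throughout.
I: derived state '1' in Taxon 1 and Taxon 2 only — synapomorphy for {Taxon 1, Taxon 2}.
II (derived state '1') is unique to Taxon 4 (autapomorphy; uninformative for grouping).
All ingroup taxa share the derived state '1' for III; it defines the ingroup but does not resolve relationships within it.
Most parsimonious ingroup topology: ((Taxon 2,Taxon 1),Taxon 4).
Taxon 2 and Taxon 1 share a more recent common ancestor with each other than either does with Taxon 4, so Taxon 4 is the least closely related of the three.

Taxon 4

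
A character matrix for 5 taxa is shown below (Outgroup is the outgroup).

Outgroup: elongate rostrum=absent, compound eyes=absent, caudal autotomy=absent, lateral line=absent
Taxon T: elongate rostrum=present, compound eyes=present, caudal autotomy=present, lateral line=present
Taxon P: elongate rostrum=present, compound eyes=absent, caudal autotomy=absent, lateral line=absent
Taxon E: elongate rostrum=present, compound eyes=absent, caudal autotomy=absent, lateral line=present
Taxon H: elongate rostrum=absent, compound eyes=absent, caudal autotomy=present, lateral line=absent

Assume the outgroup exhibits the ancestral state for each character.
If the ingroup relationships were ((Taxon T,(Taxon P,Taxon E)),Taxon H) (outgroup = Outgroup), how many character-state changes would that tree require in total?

6

Map each character onto ((Taxon T,(Taxon P,Taxon E)),Taxon H) (rooted by Outgroup) and count the minimum state changes it requires (Fitch parsimony):
elongate rostrum: 1; compound eyes: 1; caudal autotomy: 2; lateral line: 2.
Total tree length = 6.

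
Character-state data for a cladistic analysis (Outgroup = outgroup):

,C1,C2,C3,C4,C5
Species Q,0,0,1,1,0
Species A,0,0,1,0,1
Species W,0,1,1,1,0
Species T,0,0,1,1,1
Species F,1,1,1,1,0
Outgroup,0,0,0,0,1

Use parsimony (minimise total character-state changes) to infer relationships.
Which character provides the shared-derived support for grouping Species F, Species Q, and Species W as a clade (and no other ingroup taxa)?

Character polarity is set by the outgroup: the derived state is whichever differs from the outgroup's state, so for C5 the derived state is '0', and for the remaining characters it is '1'.
C1: derived state '1' in Species F only — an autapomorphy, so it tells us nothing about relationships among taxa.
C2: derived state '1' in Species F and Species W only — synapomorphy for {Species F, Species W}.
All ingroup taxa share the derived state '1' for C3; it defines the ingroup but does not resolve relationships within it.
C4 (derived state '1') is shared by Species F, Species Q, Species T, and Species W — a synapomorphy uniting that clade.
C5: derived state '0' in Species F, Species Q, and Species W only — synapomorphy for {Species F, Species Q, Species W}.
Most parsimonious ingroup topology: (((Species Q,(Species F,Species W)),Species T),Species A).
The clade {Species F, Species Q, Species W} is supported by C5: its derived state '0' occurs in exactly those taxa and in no other taxon (including the outgroup).

C5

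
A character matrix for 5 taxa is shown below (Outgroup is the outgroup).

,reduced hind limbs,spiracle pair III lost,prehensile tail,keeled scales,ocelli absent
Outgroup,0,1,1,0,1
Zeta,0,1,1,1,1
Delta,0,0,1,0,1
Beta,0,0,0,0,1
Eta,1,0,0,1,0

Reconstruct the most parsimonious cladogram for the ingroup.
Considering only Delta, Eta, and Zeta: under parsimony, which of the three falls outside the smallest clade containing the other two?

Character polarity is set by the outgroup: the derived state is whichever differs from the outgroup's state, so for spiracle pair III lost, prehensile tail, ocelli absent the derived state is '0', and for the remaining characters it is '1'.
reduced hind limbs: derived state '1' in Eta only — an autapomorphy, so it tells us nothing about relationships among taxa.
spiracle pair III lost (derived state '0') is shared by Beta, Delta, and Eta — a synapomorphy uniting that clade.
prehensile tail: derived state '0' in Beta and Eta only — synapomorphy for {Beta, Eta}.
keeled scales groups Eta and Zeta, which is incompatible with the clades supported by the remaining characters; treating it as convergent (homoplasy) costs fewer steps than any alternative tree.
ocelli absent (derived state '0') is unique to Eta (autapomorphy; uninformative for grouping).
Most parsimonious ingroup topology: (Zeta,(Delta,(Beta,Eta))).
Delta and Eta share a more recent common ancestor with each other than either does with Zeta, so Zeta is the least closely related of the three.

Zeta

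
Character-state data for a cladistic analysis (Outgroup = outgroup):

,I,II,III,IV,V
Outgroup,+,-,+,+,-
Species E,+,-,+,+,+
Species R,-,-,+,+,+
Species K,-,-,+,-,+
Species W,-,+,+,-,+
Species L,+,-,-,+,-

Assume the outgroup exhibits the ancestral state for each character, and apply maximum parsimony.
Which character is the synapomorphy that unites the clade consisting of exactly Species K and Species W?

IV

Character polarity is set by the outgroup: the derived state is whichever differs from the outgroup's state, so for I, III, IV the derived state is '-', and for the remaining characters it is '+'.
I: derived state '-' in Species K, Species R, and Species W only — synapomorphy for {Species K, Species R, Species W}.
II (derived state '+') is unique to Species W (autapomorphy; uninformative for grouping).
III (derived state '-') is unique to Species L (autapomorphy; uninformative for grouping).
IV: derived state '-' in Species K and Species W only — synapomorphy for {Species K, Species W}.
V (derived state '+') is shared by Species E, Species K, Species R, and Species W — a synapomorphy uniting that clade.
Most parsimonious ingroup topology: ((Species E,(Species R,(Species K,Species W))),Species L).
The clade {Species K, Species W} is supported by IV: its derived state '-' occurs in exactly those taxa and in no other taxon (including the outgroup).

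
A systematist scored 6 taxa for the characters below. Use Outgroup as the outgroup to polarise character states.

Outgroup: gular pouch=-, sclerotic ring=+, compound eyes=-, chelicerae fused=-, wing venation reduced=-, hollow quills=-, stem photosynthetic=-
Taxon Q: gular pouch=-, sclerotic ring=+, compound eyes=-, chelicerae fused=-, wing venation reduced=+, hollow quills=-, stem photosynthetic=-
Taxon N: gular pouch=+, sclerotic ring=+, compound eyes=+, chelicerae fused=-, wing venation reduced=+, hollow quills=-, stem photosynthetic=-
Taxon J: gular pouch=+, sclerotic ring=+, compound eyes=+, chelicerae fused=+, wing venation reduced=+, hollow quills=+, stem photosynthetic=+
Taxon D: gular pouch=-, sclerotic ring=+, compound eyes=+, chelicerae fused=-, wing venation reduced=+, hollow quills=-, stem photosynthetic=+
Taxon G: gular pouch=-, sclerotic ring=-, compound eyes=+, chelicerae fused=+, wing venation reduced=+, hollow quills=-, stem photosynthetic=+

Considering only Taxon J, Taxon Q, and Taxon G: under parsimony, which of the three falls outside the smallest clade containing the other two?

Character polarity is set by the outgroup: the derived state is whichever differs from the outgroup's state, so for sclerotic ring the derived state is '-', and for the remaining characters it is '+'.
gular pouch groups Taxon J and Taxon N, which is incompatible with the clades supported by the remaining characters; treating it as convergent (homoplasy) costs fewer steps than any alternative tree.
sclerotic ring: derived state '-' in Taxon G only — an autapomorphy, so it tells us nothing about relationships among taxa.
compound eyes: derived state '+' in Taxon D, Taxon G, Taxon J, and Taxon N only — synapomorphy for {Taxon D, Taxon G, Taxon J, Taxon N}.
chelicerae fused: derived state '+' in Taxon G and Taxon J only — synapomorphy for {Taxon G, Taxon J}.
All ingroup taxa share the derived state '+' for wing venation reduced; it defines the ingroup but does not resolve relationships within it.
hollow quills (derived state '+') is unique to Taxon J (autapomorphy; uninformative for grouping).
stem photosynthetic: derived state '+' in Taxon D, Taxon G, and Taxon J only — synapomorphy for {Taxon D, Taxon G, Taxon J}.
Most parsimonious ingroup topology: (Taxon Q,(Taxon N,((Taxon J,Taxon G),Taxon D))).
Taxon J and Taxon G share a more recent common ancestor with each other than either does with Taxon Q, so Taxon Q is the least closely related of the three.

Taxon Q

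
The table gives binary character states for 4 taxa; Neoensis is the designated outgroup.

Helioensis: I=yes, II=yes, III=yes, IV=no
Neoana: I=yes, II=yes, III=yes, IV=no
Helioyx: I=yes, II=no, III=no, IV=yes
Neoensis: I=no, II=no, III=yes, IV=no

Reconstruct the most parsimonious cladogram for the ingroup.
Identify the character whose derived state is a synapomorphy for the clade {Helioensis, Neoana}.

Character polarity is set by the outgroup: the derived state is whichever differs from the outgroup's state, so for III the derived state is 'no', and for the remaining characters it is 'yes'.
I (derived state 'yes') is shared by all ingroup taxa — unites the whole ingroup.
II (derived state 'yes') is shared by Helioensis and Neoana — a synapomorphy uniting that clade.
III: derived state 'no' in Helioyx only — an autapomorphy, so it tells us nothing about relationships among taxa.
IV: derived state 'yes' in Helioyx only — an autapomorphy, so it tells us nothing about relationships among taxa.
Most parsimonious ingroup topology: ((Helioensis,Neoana),Helioyx).
The clade {Helioensis, Neoana} is supported by II: its derived state 'yes' occurs in exactly those taxa and in no other taxon (including the outgroup).

II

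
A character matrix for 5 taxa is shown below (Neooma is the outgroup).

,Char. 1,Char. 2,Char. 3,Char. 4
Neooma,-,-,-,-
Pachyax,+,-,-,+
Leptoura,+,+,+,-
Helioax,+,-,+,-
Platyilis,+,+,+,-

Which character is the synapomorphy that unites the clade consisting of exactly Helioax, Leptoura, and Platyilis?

Char. 3

The outgroup has state '-' for every character, so '+' is the derived state throughout.
All ingroup taxa share the derived state '+' for Char. 1; it defines the ingroup but does not resolve relationships within it.
Only Leptoura and Platyilis show the derived state '+' for Char. 2, supporting them as a clade.
Char. 3 (derived state '+') is shared by Helioax, Leptoura, and Platyilis — a synapomorphy uniting that clade.
Char. 4: derived state '+' in Pachyax only — an autapomorphy, so it tells us nothing about relationships among taxa.
Most parsimonious ingroup topology: (Pachyax,((Leptoura,Platyilis),Helioax)).
The clade {Helioax, Leptoura, Platyilis} is supported by Char. 3: its derived state '+' occurs in exactly those taxa and in no other taxon (including the outgroup).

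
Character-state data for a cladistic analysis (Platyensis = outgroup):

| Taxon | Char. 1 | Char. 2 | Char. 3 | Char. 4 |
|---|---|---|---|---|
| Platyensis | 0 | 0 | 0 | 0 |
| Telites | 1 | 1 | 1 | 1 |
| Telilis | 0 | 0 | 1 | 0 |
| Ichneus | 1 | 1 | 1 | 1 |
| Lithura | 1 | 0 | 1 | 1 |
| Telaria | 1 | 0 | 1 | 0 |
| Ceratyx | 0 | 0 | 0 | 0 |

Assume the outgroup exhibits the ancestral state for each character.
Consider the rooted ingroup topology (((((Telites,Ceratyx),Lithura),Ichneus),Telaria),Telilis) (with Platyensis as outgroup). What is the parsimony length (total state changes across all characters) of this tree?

8

Map each character onto (((((Telites,Ceratyx),Lithura),Ichneus),Telaria),Telilis) (rooted by Platyensis) and count the minimum state changes it requires (Fitch parsimony):
Char. 1: 2; Char. 2: 2; Char. 3: 2; Char. 4: 2.
Total tree length = 8.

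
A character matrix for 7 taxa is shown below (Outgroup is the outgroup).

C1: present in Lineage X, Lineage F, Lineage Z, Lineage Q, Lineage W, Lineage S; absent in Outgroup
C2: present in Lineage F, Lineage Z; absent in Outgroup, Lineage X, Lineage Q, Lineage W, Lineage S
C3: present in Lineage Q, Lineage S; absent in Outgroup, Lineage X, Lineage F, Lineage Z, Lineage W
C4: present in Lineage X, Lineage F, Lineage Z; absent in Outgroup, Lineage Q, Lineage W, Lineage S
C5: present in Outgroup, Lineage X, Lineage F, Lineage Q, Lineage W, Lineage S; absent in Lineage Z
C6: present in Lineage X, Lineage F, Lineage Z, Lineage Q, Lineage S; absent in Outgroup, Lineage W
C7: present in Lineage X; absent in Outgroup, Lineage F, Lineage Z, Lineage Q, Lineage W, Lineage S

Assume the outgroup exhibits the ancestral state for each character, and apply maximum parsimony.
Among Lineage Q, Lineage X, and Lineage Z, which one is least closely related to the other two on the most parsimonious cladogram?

Character polarity is set by the outgroup: the derived state is whichever differs from the outgroup's state, so for C5 the derived state is 'absent', and for the remaining characters it is 'present'.
C1 (derived state 'present') is shared by all ingroup taxa — unites the whole ingroup.
Only Lineage F and Lineage Z show the derived state 'present' for C2, supporting them as a clade.
C3 (derived state 'present') is shared by Lineage Q and Lineage S — a synapomorphy uniting that clade.
Only Lineage F, Lineage X, and Lineage Z show the derived state 'present' for C4, supporting them as a clade.
C5: derived state 'absent' in Lineage Z only — an autapomorphy, so it tells us nothing about relationships among taxa.
C6 (derived state 'present') is shared by Lineage F, Lineage Q, Lineage S, Lineage X, and Lineage Z — a synapomorphy uniting that clade.
C7 (derived state 'present') is unique to Lineage X (autapomorphy; uninformative for grouping).
Most parsimonious ingroup topology: (((Lineage X,(Lineage F,Lineage Z)),(Lineage Q,Lineage S)),Lineage W).
Lineage X and Lineage Z share a more recent common ancestor with each other than either does with Lineage Q, so Lineage Q is the least closely related of the three.

Lineage Q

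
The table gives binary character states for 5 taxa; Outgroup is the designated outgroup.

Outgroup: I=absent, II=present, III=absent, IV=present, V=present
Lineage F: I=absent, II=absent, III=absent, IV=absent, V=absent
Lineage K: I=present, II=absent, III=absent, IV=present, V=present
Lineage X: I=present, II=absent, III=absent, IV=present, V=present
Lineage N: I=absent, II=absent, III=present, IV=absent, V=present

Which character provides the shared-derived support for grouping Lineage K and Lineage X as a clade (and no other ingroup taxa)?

I

Character polarity is set by the outgroup: the derived state is whichever differs from the outgroup's state, so for II, IV, V the derived state is 'absent', and for the remaining characters it is 'present'.
I (derived state 'present') is shared by Lineage K and Lineage X — a synapomorphy uniting that clade.
All ingroup taxa share the derived state 'absent' for II; it defines the ingroup but does not resolve relationships within it.
III: derived state 'present' in Lineage N only — an autapomorphy, so it tells us nothing about relationships among taxa.
IV: derived state 'absent' in Lineage F and Lineage N only — synapomorphy for {Lineage F, Lineage N}.
V: derived state 'absent' in Lineage F only — an autapomorphy, so it tells us nothing about relationships among taxa.
Most parsimonious ingroup topology: ((Lineage F,Lineage N),(Lineage K,Lineage X)).
The clade {Lineage K, Lineage X} is supported by I: its derived state 'present' occurs in exactly those taxa and in no other taxon (including the outgroup).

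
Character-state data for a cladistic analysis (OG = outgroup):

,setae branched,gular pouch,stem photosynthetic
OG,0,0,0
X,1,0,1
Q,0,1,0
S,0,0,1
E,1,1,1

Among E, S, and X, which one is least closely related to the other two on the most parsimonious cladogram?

The outgroup has state '0' for every character, so '1' is the derived state throughout.
setae branched (derived state '1') is shared by E and X — a synapomorphy uniting that clade.
gular pouch (state '1') occurs in E and Q but conflicts with the nesting implied by the other characters — most parsimoniously interpreted as homoplasy.
stem photosynthetic: derived state '1' in E, S, and X only — synapomorphy for {E, S, X}.
Most parsimonious ingroup topology: (((X,E),S),Q).
X and E share a more recent common ancestor with each other than either does with S, so S is the least closely related of the three.

S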